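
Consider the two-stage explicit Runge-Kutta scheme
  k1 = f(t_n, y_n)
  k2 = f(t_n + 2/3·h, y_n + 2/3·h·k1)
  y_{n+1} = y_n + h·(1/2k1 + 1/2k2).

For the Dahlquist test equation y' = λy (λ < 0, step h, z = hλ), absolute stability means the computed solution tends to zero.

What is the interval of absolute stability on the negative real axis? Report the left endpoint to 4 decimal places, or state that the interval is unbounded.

Set f=λy, z=hλ:
  k1=λy_n ⇒ h·k1=z·y_n;  k2=λ(1+2/3z)y_n ⇒ h·k2=z(1+2/3z)y_n
  y_{n+1}/y_n = 1 + 1/2z + 1/2z(1+2/3z) = 1 + z + 1/3z²
  R(z) = 1 + z + 1/3z².

Solve |R(x)|<1 on ℝ⁻.
x=-1.19: |R|=0.2820
R=1: x+1/3x²=0 ⇒ x=−3=-3.0000; min R=1−1/(4·1/3)=0.2500>−1
Confirm numerically:
  x=-2.158: |R|=0.39432 <1
  x=-1.569: |R|=0.25159 <1
  x=-1.549: |R|=0.25080 <1
  x=-3.454: |R|=1.52271 >1
  x=-3.304: |R|=1.33481 >1
Interval (-3.0000, 0).

(-3.0000, 0).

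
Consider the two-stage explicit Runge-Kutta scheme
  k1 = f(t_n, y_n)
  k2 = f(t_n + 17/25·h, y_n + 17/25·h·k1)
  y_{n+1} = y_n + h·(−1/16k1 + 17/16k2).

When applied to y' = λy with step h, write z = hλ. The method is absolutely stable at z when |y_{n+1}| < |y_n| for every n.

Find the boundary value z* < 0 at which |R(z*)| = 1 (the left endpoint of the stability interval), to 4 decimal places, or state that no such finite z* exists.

left endpoint -1.3841.

Test eqn y'=λy, z=hλ:
  k1=λy_n ⇒ h·k1=z·y_n;  k2=λ(1+17/25z)y_n ⇒ h·k2=z(1+17/25z)y_n
  y_{n+1}/y_n = 1 − 1/16z + 17/16z(1+17/25z) = 1 + z + 289/400z²
  R(z) = 1 + z + 289/400z².

Find x<0 with |R(x)|<1.
x=-0.55: |R|=0.6686
R=1: x+289/400x²=0 ⇒ x=−400/289=-1.3841; min R=1−1/(4·289/400)=0.6540>−1
Confirm numerically:
  x=-0.809: |R|=0.66386 <1
  x=-0.728: |R|=0.65491 <1
  x=-0.667: |R|=0.65443 <1
  x=-0.664: |R|=0.65455 <1
  x=-1.934: |R|=1.76841 >1
  x=-1.632: |R|=1.29232 >1
  x=-1.597: |R|=1.24567 >1
Interval (-1.3841, 0).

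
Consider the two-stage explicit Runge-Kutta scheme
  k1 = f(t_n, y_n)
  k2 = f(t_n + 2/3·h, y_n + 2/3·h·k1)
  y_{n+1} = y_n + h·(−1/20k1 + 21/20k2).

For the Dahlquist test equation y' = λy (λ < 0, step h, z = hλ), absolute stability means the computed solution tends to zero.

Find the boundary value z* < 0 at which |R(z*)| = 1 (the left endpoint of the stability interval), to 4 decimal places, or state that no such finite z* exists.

left endpoint -1.4286.

On y'=λy, z=hλ:
  k1=λy_n ⇒ h·k1=z·y_n;  k2=λ(1+2/3z)y_n ⇒ h·k2=z(1+2/3z)y_n
  y_{n+1}/y_n = 1 − 1/20z + 21/20z(1+2/3z) = 1 + z + 7/10z²
  Hence R(z) = 1 + z + 7/10z².

Find x<0 with |R(x)|<1.
x=-0.46: |R|=0.6881
R=1: x+7/10x²=0 ⇒ x=−10/7=-1.4286; min R=1−1/(4·7/10)=0.6429>−1
Confirm numerically:
  x=-1.265: |R|=0.85516 <1
  x=-1.128: |R|=0.76267 <1
  x=-1.109: |R|=0.75192 <1
  x=-1.046: |R|=0.71988 <1
  x=-2.026: |R|=1.84727 >1
  x=-1.776: |R|=1.43192 >1
  x=-1.549: |R|=1.13058 >1
Stable set (-1.4286, 0).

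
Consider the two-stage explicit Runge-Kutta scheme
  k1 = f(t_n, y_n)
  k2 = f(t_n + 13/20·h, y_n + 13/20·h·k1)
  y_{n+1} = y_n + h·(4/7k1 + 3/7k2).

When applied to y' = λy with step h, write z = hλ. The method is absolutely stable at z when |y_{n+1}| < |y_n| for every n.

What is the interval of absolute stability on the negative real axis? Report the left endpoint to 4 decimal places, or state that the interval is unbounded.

On y'=λy, z=hλ:
  k1=λy_n ⇒ h·k1=z·y_n;  k2=λ(1+13/20z)y_n ⇒ h·k2=z(1+13/20z)y_n
  y_{n+1}/y_n = 1 + 4/7z + 3/7z(1+13/20z) = 1 + z + 39/140z²
  ⇒ R(z) = 1 + z + 39/140z².

Find x<0 with |R(x)|<1.
x=-0.8: |R|=0.3783
R=1: x+39/140x²=0 ⇒ x=−140/39=-3.5897; min R=1−1/(4·39/140)=0.1026>−1
Confirm numerically:
  x=-3.006: |R|=0.51118 <1
  x=-1.955: |R|=0.10971 <1
  x=-1.612: |R|=0.11188 <1
  x=-3.869: |R|=1.30098 >1
  x=-3.828: |R|=1.25407 >1
  x=-3.790: |R|=1.21143 >1
So |R|<1 on (-3.5897, 0).

(-3.5897, 0).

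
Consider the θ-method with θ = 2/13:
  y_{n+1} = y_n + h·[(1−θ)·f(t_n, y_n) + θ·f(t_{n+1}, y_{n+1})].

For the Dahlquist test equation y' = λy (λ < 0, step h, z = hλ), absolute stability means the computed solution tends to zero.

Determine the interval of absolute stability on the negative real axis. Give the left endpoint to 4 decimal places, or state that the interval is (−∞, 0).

(-2.8889, 0).

Set f=λy, z=hλ:
  y_{n+1} = y_n + z·[11/13·y_n + 2/13·y_{n+1}] ⇒ (1 − 2/13z)y_{n+1} = (1 + 11/13z)y_n
  ⇒ R(z) = (1 + 11/13z)/(1 − 2/13z).

Find x<0 with |R(x)|<1.
x=-1.7: |R|=0.3476
R=−1: 1+11/13x = −1+2/13x ⇒ -9/13x=2 ⇒ x=2/(-9/13)=-2.8889
Confirm numerically:
  x=-2.798: |R|=0.95601 <1
  x=-2.476: |R|=0.79300 <1
  x=-2.267: |R|=0.68079 <1
  x=-1.455: |R|=0.18887 <1
  x=-3.070: |R|=1.08516 >1
  x=-3.030: |R|=1.06663 >1
So |R|<1 on (-2.8889, 0).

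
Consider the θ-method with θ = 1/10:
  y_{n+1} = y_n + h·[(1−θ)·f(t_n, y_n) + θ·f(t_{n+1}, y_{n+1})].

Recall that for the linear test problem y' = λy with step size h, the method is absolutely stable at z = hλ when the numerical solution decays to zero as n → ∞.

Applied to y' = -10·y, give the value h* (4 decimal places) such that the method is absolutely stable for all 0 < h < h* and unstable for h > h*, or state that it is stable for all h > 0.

On y'=λy, z=hλ:
  y_{n+1} = y_n + z·[9/10·y_n + 1/10·y_{n+1}] ⇒ (1 − 1/10z)y_{n+1} = (1 + 9/10z)y_n
  R(z) = (1 + 9/10z)/(1 − 1/10z).

Boundary: |R(x)|=1, x<0.
x=-1.51: |R|=0.3119
R=−1: 1+9/10x = −1+1/10x ⇒ -4/5x=2 ⇒ x=2/(-4/5)=-2.5000
Confirm numerically:
  x=-2.188: |R|=0.79521 <1
  x=-1.952: |R|=0.63320 <1
  x=-1.630: |R|=0.40155 <1
  x=-1.303: |R|=0.15279 <1
  x=-3.081: |R|=1.35532 >1
  x=-2.650: |R|=1.09486 >1
  x=-2.646: |R|=1.09236 >1
Stable set (-2.5000, 0).

(-2.5000,0); λ=-10 ⇒ h* = (5/2)/10 = 0.2500.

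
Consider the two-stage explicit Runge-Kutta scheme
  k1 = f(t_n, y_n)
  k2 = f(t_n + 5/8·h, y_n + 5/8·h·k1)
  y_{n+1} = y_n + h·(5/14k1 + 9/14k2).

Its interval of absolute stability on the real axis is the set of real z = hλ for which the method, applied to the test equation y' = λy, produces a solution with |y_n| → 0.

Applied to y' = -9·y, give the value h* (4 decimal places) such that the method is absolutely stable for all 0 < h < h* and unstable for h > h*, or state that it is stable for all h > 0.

On y'=λy, z=hλ:
  k1=λy_n ⇒ h·k1=z·y_n;  k2=λ(1+5/8z)y_n ⇒ h·k2=z(1+5/8z)y_n
  y_{n+1}/y_n = 1 + 5/14z + 9/14z(1+5/8z) = 1 + z + 45/112z²
  ⇒ R(z) = 1 + z + 45/112z².

Boundary: |R(x)|=1, x<0.
x=-0.6: |R|=0.5446
R=1: x+45/112x²=0 ⇒ x=−112/45=-2.4889; min R=1−1/(4·45/112)=0.3778>−1
Confirm numerically:
  x=-1.995: |R|=0.60412 <1
  x=-1.744: |R|=0.47805 <1
  x=-1.108: |R|=0.38526 <1
  x=-2.956: |R|=1.55478 >1
  x=-2.881: |R|=1.45389 >1
Interval (-2.4889, 0).

(-2.4889,0); λ=-9 ⇒ h* = (112/45)/9 = 0.2765.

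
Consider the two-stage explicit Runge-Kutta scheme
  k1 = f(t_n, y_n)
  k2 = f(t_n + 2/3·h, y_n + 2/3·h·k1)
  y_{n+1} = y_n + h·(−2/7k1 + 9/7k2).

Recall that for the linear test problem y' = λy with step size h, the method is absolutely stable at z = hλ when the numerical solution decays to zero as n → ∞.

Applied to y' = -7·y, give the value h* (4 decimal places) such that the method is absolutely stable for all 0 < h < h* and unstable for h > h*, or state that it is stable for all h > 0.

On y'=λy, z=hλ:
  k1=λy_n ⇒ h·k1=z·y_n;  k2=λ(1+2/3z)y_n ⇒ h·k2=z(1+2/3z)y_n
  y_{n+1}/y_n = 1 − 2/7z + 9/7z(1+2/3z) = 1 + z + 6/7z²
  so R(z) = 1 + z + 6/7z².

Boundary: |R(x)|=1, x<0.
x=-0.81: |R|=0.7524
R=1: x+6/7x²=0 ⇒ x=−7/6=-1.1667; min R=1−1/(4·6/7)=0.7083>−1
Confirm numerically:
  x=-0.975: |R|=0.83982 <1
  x=-0.939: |R|=0.81676 <1
  x=-0.779: |R|=0.74115 <1
  x=-0.655: |R|=0.71274 <1
  x=-1.691: |R|=1.75998 >1
  x=-1.640: |R|=1.66537 >1
Stable set (-1.1667, 0).

(-1.1667,0); λ=-7 ⇒ h* = (7/6)/7 = 0.1667.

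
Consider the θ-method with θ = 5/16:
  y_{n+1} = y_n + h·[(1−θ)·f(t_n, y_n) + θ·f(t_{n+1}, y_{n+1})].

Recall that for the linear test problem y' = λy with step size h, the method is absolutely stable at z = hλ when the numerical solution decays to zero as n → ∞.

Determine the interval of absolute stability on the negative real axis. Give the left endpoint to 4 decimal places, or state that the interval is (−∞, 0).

z∈(-5.3333,0).

Set f=λy, z=hλ:
  y_{n+1} = y_n + z·[11/16·y_n + 5/16·y_{n+1}] ⇒ (1 − 5/16z)y_{n+1} = (1 + 11/16z)y_n
  Hence R(z) = (1 + 11/16z)/(1 − 5/16z).

Solve |R(x)|<1 on ℝ⁻.
x=-0.62: |R|=0.4806
R=−1: 1+11/16x = −1+5/16x ⇒ -3/8x=2 ⇒ x=2/(-3/8)=-5.3333
Confirm numerically:
  x=-5.305: |R|=0.99600 <1
  x=-4.200: |R|=0.81622 <1
  x=-4.163: |R|=0.80926 <1
  x=-5.678: |R|=1.04659 >1
  x=-5.426: |R|=1.01289 >1
So |R|<1 on (-5.3333, 0).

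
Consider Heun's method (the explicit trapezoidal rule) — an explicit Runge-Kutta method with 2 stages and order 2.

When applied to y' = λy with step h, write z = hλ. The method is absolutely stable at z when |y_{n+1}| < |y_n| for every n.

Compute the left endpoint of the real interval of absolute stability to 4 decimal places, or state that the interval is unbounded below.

left endpoint -2.0000.

Set f=λy, z=hλ:
  order 2, 2-stage ⇒ R(z)=1+z+z^2/2
  (e.g. R(-0.73)=0.53645, |R|=0.53645)

Boundary: |R(x)|=1, x<0.
x=-0.73: |R|=0.5364
|R(-2.2)|=1.2200 |R(-1.38)|=0.5722 |R(-1.14)|=0.5098
Bisect:
  x_lo=-2.6774 |R|=1.9069  x_hi=-0.2560 |R|=0.7767
  mid=-1.46674 |R|=0.60892 →hi
  mid=-2.07209 |R|=1.07469 →lo
  mid=-1.76942 |R|=0.79600 →hi
  mid=-1.92076 |R|=0.92390 →hi
  mid=-1.99642 |R|=0.99643 →hi
  mid=-2.03426 |R|=1.03485 →lo
  mid=-2.01534 |R|=1.01546 →lo
  mid=-2.00588 |R|=1.00590 →lo
  ...
  [-2.00012,-1.99997] ⇒ x*=-2.0000
So |R|<1 on (-2.0000, 0).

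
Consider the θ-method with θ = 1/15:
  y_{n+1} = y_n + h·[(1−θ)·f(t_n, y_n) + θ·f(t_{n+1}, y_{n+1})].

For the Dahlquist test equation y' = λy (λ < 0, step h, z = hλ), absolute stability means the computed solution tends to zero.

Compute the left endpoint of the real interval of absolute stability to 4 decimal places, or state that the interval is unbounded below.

z* = -2.3077.

On y'=λy, z=hλ:
  y_{n+1} = y_n + z·[14/15·y_n + 1/15·y_{n+1}] ⇒ (1 − 1/15z)y_{n+1} = (1 + 14/15z)y_n
  Hence R(z) = (1 + 14/15z)/(1 − 1/15z).

Need |R(x)|<1, x<0.
x=-1.65: |R|=0.4865
R=−1: 1+14/15x = −1+1/15x ⇒ -13/15x=2 ⇒ x=2/(-13/15)=-2.3077
Confirm numerically:
  x=-2.000: |R|=0.76471 <1
  x=-1.807: |R|=0.61272 <1
  x=-1.647: |R|=0.48405 <1
  x=-1.286: |R|=0.18445 <1
  x=-2.857: |R|=1.39990 >1
  x=-2.776: |R|=1.34248 >1
  x=-2.630: |R|=1.23766 >1
Interval (-2.3077, 0).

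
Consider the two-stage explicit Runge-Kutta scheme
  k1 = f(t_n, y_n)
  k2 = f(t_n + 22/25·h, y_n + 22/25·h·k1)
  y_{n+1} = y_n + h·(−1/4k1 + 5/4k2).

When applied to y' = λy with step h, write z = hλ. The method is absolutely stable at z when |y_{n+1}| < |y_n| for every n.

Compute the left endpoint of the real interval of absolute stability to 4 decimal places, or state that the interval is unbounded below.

left endpoint -0.9091.

With y'=λy (z=hλ):
  k1=λy_n ⇒ h·k1=z·y_n;  k2=λ(1+22/25z)y_n ⇒ h·k2=z(1+22/25z)y_n
  y_{n+1}/y_n = 1 − 1/4z + 5/4z(1+22/25z) = 1 + z + 11/10z²
  ⇒ R(z) = 1 + z + 11/10z².

Need |R(x)|<1, x<0.
x=-1.71: |R|=2.5065
R=1: x+11/10x²=0 ⇒ x=−10/11=-0.9091; min R=1−1/(4·11/10)=0.7727>−1
Confirm numerically:
  x=-0.842: |R|=0.93786 <1
  x=-0.700: |R|=0.83900 <1
  x=-0.671: |R|=0.82427 <1
  x=-0.456: |R|=0.77273 <1
  x=-1.423: |R|=1.80442 >1
  x=-1.190: |R|=1.36771 >1
  x=-1.168: |R|=1.33265 >1
Interval (-0.9091, 0).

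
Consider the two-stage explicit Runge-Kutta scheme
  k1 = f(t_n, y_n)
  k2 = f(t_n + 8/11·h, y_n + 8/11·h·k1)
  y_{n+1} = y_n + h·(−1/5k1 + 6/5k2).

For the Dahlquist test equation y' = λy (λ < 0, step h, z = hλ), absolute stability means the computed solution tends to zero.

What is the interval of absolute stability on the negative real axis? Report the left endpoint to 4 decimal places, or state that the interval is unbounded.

On y'=λy, z=hλ:
  k1=λy_n ⇒ h·k1=z·y_n;  k2=λ(1+8/11z)y_n ⇒ h·k2=z(1+8/11z)y_n
  y_{n+1}/y_n = 1 − 1/5z + 6/5z(1+8/11z) = 1 + z + 48/55z²
  so R(z) = 1 + z + 48/55z².

Find x<0 with |R(x)|<1.
x=-0.51: |R|=0.7170
R=1: x+48/55x²=0 ⇒ x=−55/48=-1.1458; min R=1−1/(4·48/55)=0.7135>−1
Confirm numerically:
  x=-0.982: |R|=0.85959 <1
  x=-0.955: |R|=0.84095 <1
  x=-0.654: |R|=0.71928 <1
  x=-1.733: |R|=1.88805 >1
  x=-1.694: |R|=1.81041 >1
  x=-1.291: |R|=1.16356 >1
So |R|<1 on (-1.1458, 0).

(-1.1458, 0).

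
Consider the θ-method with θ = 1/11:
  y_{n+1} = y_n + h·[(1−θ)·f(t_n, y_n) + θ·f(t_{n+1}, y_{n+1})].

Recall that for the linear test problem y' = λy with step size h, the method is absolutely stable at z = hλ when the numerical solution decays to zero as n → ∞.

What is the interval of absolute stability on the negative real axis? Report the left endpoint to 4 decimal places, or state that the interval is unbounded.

On y'=λy, z=hλ:
  y_{n+1} = y_n + z·[10/11·y_n + 1/11·y_{n+1}] ⇒ (1 − 1/11z)y_{n+1} = (1 + 10/11z)y_n
  ⇒ R(z) = (1 + 10/11z)/(1 − 1/11z).

Find x<0 with |R(x)|<1.
x=-1.28: |R|=0.1466
R=−1: 1+10/11x = −1+1/11x ⇒ -9/11x=2 ⇒ x=2/(-9/11)=-2.4444
Confirm numerically:
  x=-1.745: |R|=0.50608 <1
  x=-1.605: |R|=0.40063 <1
  x=-1.254: |R|=0.12567 <1
  x=-1.121: |R|=0.01733 <1
  x=-2.985: |R|=1.34787 >1
  x=-2.717: |R|=1.17883 >1
Stable set (-2.4444, 0).

z∈(-2.4444,0).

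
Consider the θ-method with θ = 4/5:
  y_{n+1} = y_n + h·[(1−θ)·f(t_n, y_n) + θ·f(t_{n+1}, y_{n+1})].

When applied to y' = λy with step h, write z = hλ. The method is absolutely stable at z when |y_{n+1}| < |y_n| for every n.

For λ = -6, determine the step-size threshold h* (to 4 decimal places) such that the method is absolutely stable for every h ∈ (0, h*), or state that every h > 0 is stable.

interval (−∞, 0). Any h>0 works for λ=-6.

On y'=λy, z=hλ:
  y_{n+1} = y_n + z·[1/5·y_n + 4/5·y_{n+1}] ⇒ (1 − 4/5z)y_{n+1} = (1 + 1/5z)y_n
  ⇒ R(z) = (1 + 1/5z)/(1 − 4/5z).

Need |R(x)|<1, x<0.
x=-1.47: |R|=0.3244
x=-2: |R|=0.2308
x=-10: |R|=0.1111
x=-100: |R|=0.2346
θ=4/5≥1/2 ⇒ |1+1/5x|<|1−4/5x| ∀x<0 ⇒ interval (−∞,0).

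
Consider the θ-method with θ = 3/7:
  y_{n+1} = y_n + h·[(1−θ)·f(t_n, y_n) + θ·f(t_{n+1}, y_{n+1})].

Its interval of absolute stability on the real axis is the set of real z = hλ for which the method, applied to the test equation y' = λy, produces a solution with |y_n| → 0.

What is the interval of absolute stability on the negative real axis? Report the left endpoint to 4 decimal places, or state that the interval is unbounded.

With y'=λy (z=hλ):
  y_{n+1} = y_n + z·[4/7·y_n + 3/7·y_{n+1}] ⇒ (1 − 3/7z)y_{n+1} = (1 + 4/7z)y_n
  R(z) = (1 + 4/7z)/(1 − 3/7z).

Boundary: |R(x)|=1, x<0.
x=-1.32: |R|=0.1569
R=−1: 1+4/7x = −1+3/7x ⇒ -1/7x=2 ⇒ x=2/(-1/7)=-14.0000
Confirm numerically:
  x=-10.299: |R|=0.90234 <1
  x=-8.819: |R|=0.84514 <1
  x=-5.631: |R|=0.64973 <1
  x=-14.396: |R|=1.00789 >1
  x=-14.023: |R|=1.00047 >1
So |R|<1 on (-14.0000, 0).

(-14.0000, 0).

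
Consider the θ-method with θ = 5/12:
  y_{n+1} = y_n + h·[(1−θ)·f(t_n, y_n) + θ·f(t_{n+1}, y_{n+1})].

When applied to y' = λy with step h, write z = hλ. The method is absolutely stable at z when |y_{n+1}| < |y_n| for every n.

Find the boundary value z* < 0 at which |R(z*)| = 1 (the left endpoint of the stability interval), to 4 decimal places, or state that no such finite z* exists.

Test eqn y'=λy, z=hλ:
  y_{n+1} = y_n + z·[7/12·y_n + 5/12·y_{n+1}] ⇒ (1 − 5/12z)y_{n+1} = (1 + 7/12z)y_n
  R(z) = (1 + 7/12z)/(1 − 5/12z).

Solve |R(x)|<1 on ℝ⁻.
x=-0.32: |R|=0.7176
R=−1: 1+7/12x = −1+5/12x ⇒ -1/6x=2 ⇒ x=2/(-1/6)=-12.0000
Confirm numerically:
  x=-10.710: |R|=0.96064 <1
  x=-9.947: |R|=0.93349 <1
  x=-9.723: |R|=0.92487 <1
  x=-6.817: |R|=0.77507 <1
  x=-12.555: |R|=1.01484 >1
  x=-12.509: |R|=1.01366 >1
  x=-12.360: |R|=1.00976 >1
So |R|<1 on (-12.0000, 0).

z* = -12.0000.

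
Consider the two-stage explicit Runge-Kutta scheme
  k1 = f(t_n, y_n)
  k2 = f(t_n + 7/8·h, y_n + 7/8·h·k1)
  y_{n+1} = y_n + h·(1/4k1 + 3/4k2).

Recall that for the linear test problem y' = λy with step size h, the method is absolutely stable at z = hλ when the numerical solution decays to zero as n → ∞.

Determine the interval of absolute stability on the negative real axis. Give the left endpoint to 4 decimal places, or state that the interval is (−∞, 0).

z∈(-1.5238,0).

With y'=λy (z=hλ):
  k1=λy_n ⇒ h·k1=z·y_n;  k2=λ(1+7/8z)y_n ⇒ h·k2=z(1+7/8z)y_n
  y_{n+1}/y_n = 1 + 1/4z + 3/4z(1+7/8z) = 1 + z + 21/32z²
  ⇒ R(z) = 1 + z + 21/32z².

Need |R(x)|<1, x<0.
x=-0.43: |R|=0.6913
R=1: x+21/32x²=0 ⇒ x=−32/21=-1.5238; min R=1−1/(4·21/32)=0.6190>−1
Confirm numerically:
  x=-1.067: |R|=0.68013 <1
  x=-0.974: |R|=0.64857 <1
  x=-0.884: |R|=0.62883 <1
  x=-1.970: |R|=1.57684 >1
  x=-1.951: |R|=1.54695 >1
  x=-1.865: |R|=1.41759 >1
So |R|<1 on (-1.5238, 0).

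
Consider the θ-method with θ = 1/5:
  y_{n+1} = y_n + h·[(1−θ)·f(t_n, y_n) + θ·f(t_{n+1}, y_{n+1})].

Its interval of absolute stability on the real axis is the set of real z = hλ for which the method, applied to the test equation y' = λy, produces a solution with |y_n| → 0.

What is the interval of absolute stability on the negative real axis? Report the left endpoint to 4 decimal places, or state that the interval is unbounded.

Test eqn y'=λy, z=hλ:
  y_{n+1} = y_n + z·[4/5·y_n + 1/5·y_{n+1}] ⇒ (1 − 1/5z)y_{n+1} = (1 + 4/5z)y_n
  so R(z) = (1 + 4/5z)/(1 − 1/5z).

Need |R(x)|<1, x<0.
x=-0.59: |R|=0.4723
R=−1: 1+4/5x = −1+1/5x ⇒ -3/5x=2 ⇒ x=2/(-3/5)=-3.3333
Confirm numerically:
  x=-2.973: |R|=0.86442 <1
  x=-2.933: |R|=0.84861 <1
  x=-2.148: |R|=0.50252 <1
  x=-1.388: |R|=0.08641 <1
  x=-3.864: |R|=1.17960 >1
  x=-3.593: |R|=1.09066 >1
So |R|<1 on (-3.3333, 0).

(-3.3333, 0).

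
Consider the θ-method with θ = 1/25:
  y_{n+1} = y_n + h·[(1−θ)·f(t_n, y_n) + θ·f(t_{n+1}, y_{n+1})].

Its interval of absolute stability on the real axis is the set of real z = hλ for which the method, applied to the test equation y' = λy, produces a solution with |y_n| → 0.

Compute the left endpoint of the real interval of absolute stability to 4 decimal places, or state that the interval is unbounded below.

With y'=λy (z=hλ):
  y_{n+1} = y_n + z·[24/25·y_n + 1/25·y_{n+1}] ⇒ (1 − 1/25z)y_{n+1} = (1 + 24/25z)y_n
  ⇒ R(z) = (1 + 24/25z)/(1 − 1/25z).

Solve |R(x)|<1 on ℝ⁻.
x=-1.02: |R|=0.0200
R=−1: 1+24/25x = −1+1/25x ⇒ -23/25x=2 ⇒ x=2/(-23/25)=-2.1739
Confirm numerically:
  x=-1.893: |R|=0.75975 <1
  x=-1.431: |R|=0.35352 <1
  x=-1.423: |R|=0.34636 <1
  x=-0.983: |R|=0.05419 <1
  x=-2.734: |R|=1.46448 >1
  x=-2.715: |R|=1.44903 >1
  x=-2.203: |R|=1.02459 >1
So |R|<1 on (-2.1739, 0).

z* = -2.1739.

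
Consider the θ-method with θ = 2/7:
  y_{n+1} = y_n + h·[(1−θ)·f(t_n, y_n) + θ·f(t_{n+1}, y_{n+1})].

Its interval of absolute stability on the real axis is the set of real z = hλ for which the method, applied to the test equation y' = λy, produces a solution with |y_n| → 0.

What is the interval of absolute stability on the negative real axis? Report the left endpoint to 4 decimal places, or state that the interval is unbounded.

With y'=λy (z=hλ):
  y_{n+1} = y_n + z·[5/7·y_n + 2/7·y_{n+1}] ⇒ (1 − 2/7z)y_{n+1} = (1 + 5/7z)y_n
  R(z) = (1 + 5/7z)/(1 − 2/7z).

Boundary: |R(x)|=1, x<0.
x=-1.45: |R|=0.0253
R=−1: 1+5/7x = −1+2/7x ⇒ -3/7x=2 ⇒ x=2/(-3/7)=-4.6667
Confirm numerically:
  x=-4.132: |R|=0.89492 <1
  x=-3.741: |R|=0.80824 <1
  x=-3.328: |R|=0.70592 <1
  x=-3.093: |R|=0.64197 <1
  x=-4.800: |R|=1.02410 >1
  x=-4.759: |R|=1.01677 >1
Stable set (-4.6667, 0).

(-4.6667, 0).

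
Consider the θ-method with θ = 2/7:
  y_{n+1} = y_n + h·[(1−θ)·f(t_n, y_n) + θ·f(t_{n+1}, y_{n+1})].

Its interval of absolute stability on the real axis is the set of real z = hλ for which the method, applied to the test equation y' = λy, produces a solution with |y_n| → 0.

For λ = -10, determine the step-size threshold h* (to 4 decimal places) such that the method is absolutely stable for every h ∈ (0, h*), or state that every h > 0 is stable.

(-4.6667,0); λ=-10 ⇒ h* = (14/3)/10 = 0.4667.

Test eqn y'=λy, z=hλ:
  y_{n+1} = y_n + z·[5/7·y_n + 2/7·y_{n+1}] ⇒ (1 − 2/7z)y_{n+1} = (1 + 5/7z)y_n
  ⇒ R(z) = (1 + 5/7z)/(1 − 2/7z).

Solve |R(x)|<1 on ℝ⁻.
x=-1.43: |R|=0.0152
R=−1: 1+5/7x = −1+2/7x ⇒ -3/7x=2 ⇒ x=2/(-3/7)=-4.6667
Confirm numerically:
  x=-4.520: |R|=0.97257 <1
  x=-4.392: |R|=0.94780 <1
  x=-4.307: |R|=0.93090 <1
  x=-4.280: |R|=0.92545 <1
  x=-5.222: |R|=1.09551 >1
  x=-5.218: |R|=1.09486 >1
Interval (-4.6667, 0).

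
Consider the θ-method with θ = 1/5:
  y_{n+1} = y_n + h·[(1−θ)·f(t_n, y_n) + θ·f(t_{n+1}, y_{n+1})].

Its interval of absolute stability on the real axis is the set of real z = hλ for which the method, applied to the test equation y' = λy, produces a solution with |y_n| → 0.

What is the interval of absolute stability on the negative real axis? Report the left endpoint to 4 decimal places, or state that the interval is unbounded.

(-3.3333, 0).

Test eqn y'=λy, z=hλ:
  y_{n+1} = y_n + z·[4/5·y_n + 1/5·y_{n+1}] ⇒ (1 − 1/5z)y_{n+1} = (1 + 4/5z)y_n
  so R(z) = (1 + 4/5z)/(1 − 1/5z).

Need |R(x)|<1, x<0.
x=-1.65: |R|=0.2406
R=−1: 1+4/5x = −1+1/5x ⇒ -3/5x=2 ⇒ x=2/(-3/5)=-3.3333
Confirm numerically:
  x=-3.181: |R|=0.94414 <1
  x=-2.850: |R|=0.81529 <1
  x=-2.385: |R|=0.61476 <1
  x=-3.755: |R|=1.14449 >1
  x=-3.598: |R|=1.09235 >1
So |R|<1 on (-3.3333, 0).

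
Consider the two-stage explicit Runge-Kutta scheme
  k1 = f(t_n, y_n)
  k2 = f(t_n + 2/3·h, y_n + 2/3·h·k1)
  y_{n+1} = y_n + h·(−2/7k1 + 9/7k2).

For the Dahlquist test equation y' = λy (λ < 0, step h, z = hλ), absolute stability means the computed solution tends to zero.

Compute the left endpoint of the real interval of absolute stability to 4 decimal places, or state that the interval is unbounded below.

left endpoint -1.1667.

Test eqn y'=λy, z=hλ:
  k1=λy_n ⇒ h·k1=z·y_n;  k2=λ(1+2/3z)y_n ⇒ h·k2=z(1+2/3z)y_n
  y_{n+1}/y_n = 1 − 2/7z + 9/7z(1+2/3z) = 1 + z + 6/7z²
  R(z) = 1 + z + 6/7z².

Solve |R(x)|<1 on ℝ⁻.
x=-1.18: |R|=1.0135
R=1: x+6/7x²=0 ⇒ x=−7/6=-1.1667; min R=1−1/(4·6/7)=0.7083>−1
Confirm numerically:
  x=-0.955: |R|=0.82674 <1
  x=-0.854: |R|=0.77113 <1
  x=-0.601: |R|=0.70860 <1
  x=-1.699: |R|=1.77523 >1
  x=-1.474: |R|=1.38829 >1
Interval (-1.1667, 0).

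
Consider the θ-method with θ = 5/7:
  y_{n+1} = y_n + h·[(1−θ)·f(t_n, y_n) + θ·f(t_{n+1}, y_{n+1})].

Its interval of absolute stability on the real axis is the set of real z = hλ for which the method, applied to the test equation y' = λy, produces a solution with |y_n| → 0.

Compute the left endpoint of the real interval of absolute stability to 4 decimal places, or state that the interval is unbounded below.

With y'=λy (z=hλ):
  y_{n+1} = y_n + z·[2/7·y_n + 5/7·y_{n+1}] ⇒ (1 − 5/7z)y_{n+1} = (1 + 2/7z)y_n
  so R(z) = (1 + 2/7z)/(1 − 5/7z).

Find x<0 with |R(x)|<1.
x=-1.33: |R|=0.3179
x=-2: |R|=0.1765
x=-10: |R|=0.2281
x=-100: |R|=0.3807
θ=5/7≥1/2 ⇒ |1+2/7x|<|1−5/7x| ∀x<0 ⇒ stable on all of ℝ⁻.

unbounded; (−∞, 0).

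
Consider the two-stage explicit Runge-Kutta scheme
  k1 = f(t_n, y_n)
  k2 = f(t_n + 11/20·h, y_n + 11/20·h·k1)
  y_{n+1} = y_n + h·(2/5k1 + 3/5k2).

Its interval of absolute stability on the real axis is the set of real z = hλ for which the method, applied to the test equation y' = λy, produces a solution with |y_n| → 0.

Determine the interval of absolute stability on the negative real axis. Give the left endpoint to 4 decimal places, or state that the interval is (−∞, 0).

(-3.0303, 0).

On y'=λy, z=hλ:
  k1=λy_n ⇒ h·k1=z·y_n;  k2=λ(1+11/20z)y_n ⇒ h·k2=z(1+11/20z)y_n
  y_{n+1}/y_n = 1 + 2/5z + 3/5z(1+11/20z) = 1 + z + 33/100z²
  Hence R(z) = 1 + z + 33/100z².

Solve |R(x)|<1 on ℝ⁻.
x=-0.38: |R|=0.6677
R=1: x+33/100x²=0 ⇒ x=−100/33=-3.0303; min R=1−1/(4·33/100)=0.2424>−1
Confirm numerically:
  x=-2.882: |R|=0.85895 <1
  x=-2.617: |R|=0.64307 <1
  x=-2.181: |R|=0.38873 <1
  x=-1.878: |R|=0.28587 <1
  x=-3.611: |R|=1.69198 >1
  x=-3.526: |R|=1.57678 >1
  x=-3.441: |R|=1.46636 >1
Interval (-3.0303, 0).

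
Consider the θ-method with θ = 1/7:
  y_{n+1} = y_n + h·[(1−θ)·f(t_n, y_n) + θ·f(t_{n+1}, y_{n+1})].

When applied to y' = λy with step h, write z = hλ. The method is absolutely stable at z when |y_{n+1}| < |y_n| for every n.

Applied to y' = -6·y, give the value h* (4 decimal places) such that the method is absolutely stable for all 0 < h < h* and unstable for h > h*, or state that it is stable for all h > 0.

With y'=λy (z=hλ):
  y_{n+1} = y_n + z·[6/7·y_n + 1/7·y_{n+1}] ⇒ (1 − 1/7z)y_{n+1} = (1 + 6/7z)y_n
  ⇒ R(z) = (1 + 6/7z)/(1 − 1/7z).

Find x<0 with |R(x)|<1.
x=-0.81: |R|=0.2740
R=−1: 1+6/7x = −1+1/7x ⇒ -5/7x=2 ⇒ x=2/(-5/7)=-2.8000
Confirm numerically:
  x=-2.499: |R|=0.84156 <1
  x=-2.065: |R|=0.59459 <1
  x=-1.343: |R|=0.12681 <1
  x=-3.093: |R|=1.14515 >1
  x=-3.079: |R|=1.13841 >1
Stable set (-2.8000, 0).

(-2.8000,0); λ=-6 ⇒ h* = (14/5)/6 = 0.4667.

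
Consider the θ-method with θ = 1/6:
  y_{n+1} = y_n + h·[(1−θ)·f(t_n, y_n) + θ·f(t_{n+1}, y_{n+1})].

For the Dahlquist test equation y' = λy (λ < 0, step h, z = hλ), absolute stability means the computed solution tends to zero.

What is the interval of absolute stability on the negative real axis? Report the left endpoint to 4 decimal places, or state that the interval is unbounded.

Test eqn y'=λy, z=hλ:
  y_{n+1} = y_n + z·[5/6·y_n + 1/6·y_{n+1}] ⇒ (1 − 1/6z)y_{n+1} = (1 + 5/6z)y_n
  R(z) = (1 + 5/6z)/(1 − 1/6z).

Solve |R(x)|<1 on ℝ⁻.
x=-1.38: |R|=0.1220
R=−1: 1+5/6x = −1+1/6x ⇒ -2/3x=2 ⇒ x=2/(-2/3)=-3.0000
Confirm numerically:
  x=-2.822: |R|=0.91929 <1
  x=-2.047: |R|=0.52628 <1
  x=-1.207: |R|=0.00486 <1
  x=-3.546: |R|=1.22879 >1
  x=-3.443: |R|=1.18765 >1
  x=-3.430: |R|=1.18240 >1
Interval (-3.0000, 0).

(-3.0000, 0).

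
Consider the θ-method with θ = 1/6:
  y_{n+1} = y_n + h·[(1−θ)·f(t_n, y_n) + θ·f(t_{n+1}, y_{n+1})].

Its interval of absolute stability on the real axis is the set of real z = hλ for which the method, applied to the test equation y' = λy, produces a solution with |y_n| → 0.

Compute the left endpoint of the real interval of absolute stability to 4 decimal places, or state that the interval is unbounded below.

z* = -3.0000.

With y'=λy (z=hλ):
  y_{n+1} = y_n + z·[5/6·y_n + 1/6·y_{n+1}] ⇒ (1 − 1/6z)y_{n+1} = (1 + 5/6z)y_n
  Hence R(z) = (1 + 5/6z)/(1 − 1/6z).

Solve |R(x)|<1 on ℝ⁻.
x=-1.78: |R|=0.3728
R=−1: 1+5/6x = −1+1/6x ⇒ -2/3x=2 ⇒ x=2/(-2/3)=-3.0000
Confirm numerically:
  x=-2.890: |R|=0.95051 <1
  x=-2.790: |R|=0.90444 <1
  x=-1.405: |R|=0.13842 <1
  x=-1.362: |R|=0.11002 <1
  x=-3.389: |R|=1.16573 >1
  x=-3.234: |R|=1.10136 >1
  x=-3.144: |R|=1.06299 >1
So |R|<1 on (-3.0000, 0).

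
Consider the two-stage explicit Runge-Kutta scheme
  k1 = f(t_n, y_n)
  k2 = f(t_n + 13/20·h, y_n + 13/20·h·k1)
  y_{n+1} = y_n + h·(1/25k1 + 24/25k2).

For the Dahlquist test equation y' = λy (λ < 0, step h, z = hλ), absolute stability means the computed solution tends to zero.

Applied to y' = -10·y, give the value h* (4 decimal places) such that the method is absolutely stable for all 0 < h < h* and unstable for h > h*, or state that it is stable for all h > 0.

Test eqn y'=λy, z=hλ:
  k1=λy_n ⇒ h·k1=z·y_n;  k2=λ(1+13/20z)y_n ⇒ h·k2=z(1+13/20z)y_n
  y_{n+1}/y_n = 1 + 1/25z + 24/25z(1+13/20z) = 1 + z + 78/125z²
  ⇒ R(z) = 1 + z + 78/125z².

Find x<0 with |R(x)|<1.
x=-1.66: |R|=1.0595
R=1: x+78/125x²=0 ⇒ x=−125/78=-1.6026; min R=1−1/(4·78/125)=0.5994>−1
Confirm numerically:
  x=-1.432: |R|=0.84759 <1
  x=-1.385: |R|=0.81197 <1
  x=-1.020: |R|=0.62921 <1
  x=-2.056: |R|=1.58173 >1
  x=-1.916: |R|=1.37474 >1
  x=-1.872: |R|=1.31474 >1
Stable set (-1.6026, 0).

(-1.6026,0); λ=-10 ⇒ h* = (125/78)/10 = 0.1603.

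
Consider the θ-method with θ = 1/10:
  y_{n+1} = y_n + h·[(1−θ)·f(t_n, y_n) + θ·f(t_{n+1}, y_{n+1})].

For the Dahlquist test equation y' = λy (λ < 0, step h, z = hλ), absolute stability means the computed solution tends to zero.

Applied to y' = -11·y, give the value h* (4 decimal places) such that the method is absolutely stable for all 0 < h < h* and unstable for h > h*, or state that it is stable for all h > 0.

On y'=λy, z=hλ:
  y_{n+1} = y_n + z·[9/10·y_n + 1/10·y_{n+1}] ⇒ (1 − 1/10z)y_{n+1} = (1 + 9/10z)y_n
  Hence R(z) = (1 + 9/10z)/(1 − 1/10z).

Boundary: |R(x)|=1, x<0.
x=-1.07: |R|=0.0334
R=−1: 1+9/10x = −1+1/10x ⇒ -4/5x=2 ⇒ x=2/(-4/5)=-2.5000
Confirm numerically:
  x=-1.936: |R|=0.62198 <1
  x=-1.402: |R|=0.22961 <1
  x=-1.357: |R|=0.19486 <1
  x=-2.985: |R|=1.29881 >1
  x=-2.954: |R|=1.28038 >1
  x=-2.717: |R|=1.13651 >1
Interval (-2.5000, 0).

(-2.5000,0); λ=-11 ⇒ h* = (5/2)/11 = 0.2273.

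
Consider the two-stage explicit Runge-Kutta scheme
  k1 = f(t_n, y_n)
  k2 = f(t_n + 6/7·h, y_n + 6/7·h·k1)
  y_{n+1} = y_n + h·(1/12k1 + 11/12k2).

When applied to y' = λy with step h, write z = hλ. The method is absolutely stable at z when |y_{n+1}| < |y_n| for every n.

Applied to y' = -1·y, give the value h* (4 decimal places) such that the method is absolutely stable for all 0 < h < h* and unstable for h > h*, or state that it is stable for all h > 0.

(-1.2727,0); λ=-1 ⇒ h* = (14/11)/1 = 1.2727.

With y'=λy (z=hλ):
  k1=λy_n ⇒ h·k1=z·y_n;  k2=λ(1+6/7z)y_n ⇒ h·k2=z(1+6/7z)y_n
  y_{n+1}/y_n = 1 + 1/12z + 11/12z(1+6/7z) = 1 + z + 11/14z²
  R(z) = 1 + z + 11/14z².

Need |R(x)|<1, x<0.
x=-0.51: |R|=0.6944
R=1: x+11/14x²=0 ⇒ x=−14/11=-1.2727; min R=1−1/(4·11/14)=0.6818>−1
Confirm numerically:
  x=-1.236: |R|=0.96433 <1
  x=-0.976: |R|=0.77245 <1
  x=-0.795: |R|=0.70159 <1
  x=-1.791: |R|=1.72932 >1
  x=-1.362: |R|=1.09553 >1
  x=-1.309: |R|=1.03731 >1
So |R|<1 on (-1.2727, 0).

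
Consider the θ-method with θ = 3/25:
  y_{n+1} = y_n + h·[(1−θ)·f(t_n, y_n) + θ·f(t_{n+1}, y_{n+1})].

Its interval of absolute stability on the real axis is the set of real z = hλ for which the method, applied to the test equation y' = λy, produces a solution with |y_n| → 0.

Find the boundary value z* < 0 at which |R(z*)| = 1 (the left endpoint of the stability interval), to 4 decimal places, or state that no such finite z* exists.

z* = -2.6316.

With y'=λy (z=hλ):
  y_{n+1} = y_n + z·[22/25·y_n + 3/25·y_{n+1}] ⇒ (1 − 3/25z)y_{n+1} = (1 + 22/25z)y_n
  R(z) = (1 + 22/25z)/(1 − 3/25z).

Find x<0 with |R(x)|<1.
x=-1.43: |R|=0.2206
R=−1: 1+22/25x = −1+3/25x ⇒ -19/25x=2 ⇒ x=2/(-19/25)=-2.6316
Confirm numerically:
  x=-2.227: |R|=0.75736 <1
  x=-1.892: |R|=0.54192 <1
  x=-1.798: |R|=0.47891 <1
  x=-1.783: |R|=0.46875 <1
  x=-3.182: |R|=1.30273 >1
  x=-3.097: |R|=1.25788 >1
  x=-2.739: |R|=1.06144 >1
Stable set (-2.6316, 0).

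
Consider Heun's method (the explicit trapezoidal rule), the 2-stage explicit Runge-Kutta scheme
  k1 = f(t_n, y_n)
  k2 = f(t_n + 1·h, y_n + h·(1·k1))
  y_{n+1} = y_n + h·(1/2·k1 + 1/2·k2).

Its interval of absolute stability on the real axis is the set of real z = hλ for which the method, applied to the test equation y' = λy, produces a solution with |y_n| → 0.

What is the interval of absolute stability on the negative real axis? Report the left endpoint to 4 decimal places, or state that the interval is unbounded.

z∈(-2.0000,0).

With y'=λy (z=hλ):
  order 2, 2-stage ⇒ R(z)=1+z+z^2/2
  (e.g. R(-1.73)=0.76645, |R|=0.76645)

Boundary: |R(x)|=1, x<0.
x=-1.73: |R|=0.7664
|R(-2.33)|=1.3845 |R(-2.3)|=1.3450 |R(-1.66)|=0.7178
Bisect:
  x_lo=-2.8262 |R|=2.1675  x_hi=-0.0663 |R|=0.9359
  mid=-1.44627 |R|=0.59958 →hi
  mid=-2.13624 |R|=1.14552 →lo
  mid=-1.79126 |R|=0.81304 →hi
  mid=-1.96375 |R|=0.96440 →hi
  mid=-2.04999 |R|=1.05124 →lo
  mid=-2.00687 |R|=1.00689 →lo
  mid=-1.98531 |R|=0.98542 →hi
  mid=-1.99609 |R|=0.99610 →hi
  ...
  [-2.00013,-1.99996] ⇒ x*=-2.0000
Stable set (-2.0000, 0).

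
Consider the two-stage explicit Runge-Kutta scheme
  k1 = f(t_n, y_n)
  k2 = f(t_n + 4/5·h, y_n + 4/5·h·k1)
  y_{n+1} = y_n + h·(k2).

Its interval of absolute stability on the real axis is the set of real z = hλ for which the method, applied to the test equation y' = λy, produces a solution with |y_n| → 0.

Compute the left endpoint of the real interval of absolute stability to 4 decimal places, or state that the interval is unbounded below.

Test eqn y'=λy, z=hλ:
  k1=λy_n ⇒ h·k1=z·y_n;  k2=λ(1+4/5z)y_n ⇒ h·k2=z(1+4/5z)y_n
  y_{n+1}/y_n = 1 + z(1+4/5z) = 1 + z + 4/5z²
  Hence R(z) = 1 + z + 4/5z².

Boundary: |R(x)|=1, x<0.
x=-1.33: |R|=1.0851
R=1: x+4/5x²=0 ⇒ x=−5/4=-1.2500; min R=1−1/(4·4/5)=0.6875>−1
Confirm numerically:
  x=-1.129: |R|=0.89071 <1
  x=-1.108: |R|=0.87413 <1
  x=-0.657: |R|=0.68832 <1
  x=-0.599: |R|=0.68804 <1
  x=-1.839: |R|=1.86654 >1
  x=-1.809: |R|=1.80898 >1
  x=-1.444: |R|=1.22411 >1
Stable set (-1.2500, 0).

z* = -1.2500.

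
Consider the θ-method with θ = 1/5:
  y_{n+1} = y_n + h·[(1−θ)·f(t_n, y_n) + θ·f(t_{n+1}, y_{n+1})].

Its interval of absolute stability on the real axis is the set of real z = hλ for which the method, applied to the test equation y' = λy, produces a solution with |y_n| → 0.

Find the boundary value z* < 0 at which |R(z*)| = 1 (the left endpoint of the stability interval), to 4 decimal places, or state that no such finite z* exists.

Test eqn y'=λy, z=hλ:
  y_{n+1} = y_n + z·[4/5·y_n + 1/5·y_{n+1}] ⇒ (1 − 1/5z)y_{n+1} = (1 + 4/5z)y_n
  Hence R(z) = (1 + 4/5z)/(1 − 1/5z).

Find x<0 with |R(x)|<1.
x=-1.14: |R|=0.0717
R=−1: 1+4/5x = −1+1/5x ⇒ -3/5x=2 ⇒ x=2/(-3/5)=-3.3333
Confirm numerically:
  x=-1.974: |R|=0.41526 <1
  x=-1.661: |R|=0.24681 <1
  x=-1.645: |R|=0.23777 <1
  x=-1.578: |R|=0.19945 <1
  x=-3.887: |R|=1.18690 >1
  x=-3.770: |R|=1.14937 >1
So |R|<1 on (-3.3333, 0).

z* = -3.3333.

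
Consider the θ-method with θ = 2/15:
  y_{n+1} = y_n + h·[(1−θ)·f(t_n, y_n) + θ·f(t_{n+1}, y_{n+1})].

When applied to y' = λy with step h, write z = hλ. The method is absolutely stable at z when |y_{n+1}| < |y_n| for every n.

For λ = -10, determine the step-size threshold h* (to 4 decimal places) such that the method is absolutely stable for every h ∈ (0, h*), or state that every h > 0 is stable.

(-2.7273,0); λ=-10 ⇒ h* = (30/11)/10 = 0.2727.

Test eqn y'=λy, z=hλ:
  y_{n+1} = y_n + z·[13/15·y_n + 2/15·y_{n+1}] ⇒ (1 − 2/15z)y_{n+1} = (1 + 13/15z)y_n
  Hence R(z) = (1 + 13/15z)/(1 − 2/15z).

Need |R(x)|<1, x<0.
x=-0.5: |R|=0.5312
R=−1: 1+13/15x = −1+2/15x ⇒ -11/15x=2 ⇒ x=2/(-11/15)=-2.7273
Confirm numerically:
  x=-2.358: |R|=0.79397 <1
  x=-2.115: |R|=0.64977 <1
  x=-2.065: |R|=0.61918 <1
  x=-1.496: |R|=0.24722 <1
  x=-3.127: |R|=1.20688 >1
  x=-2.803: |R|=1.04043 >1
Interval (-2.7273, 0).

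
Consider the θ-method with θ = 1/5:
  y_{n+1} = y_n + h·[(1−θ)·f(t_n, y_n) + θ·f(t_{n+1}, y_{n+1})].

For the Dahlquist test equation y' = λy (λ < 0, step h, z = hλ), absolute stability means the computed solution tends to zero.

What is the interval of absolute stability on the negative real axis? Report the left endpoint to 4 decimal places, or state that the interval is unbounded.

With y'=λy (z=hλ):
  y_{n+1} = y_n + z·[4/5·y_n + 1/5·y_{n+1}] ⇒ (1 − 1/5z)y_{n+1} = (1 + 4/5z)y_n
  ⇒ R(z) = (1 + 4/5z)/(1 − 1/5z).

Find x<0 with |R(x)|<1.
x=-0.74: |R|=0.3554
R=−1: 1+4/5x = −1+1/5x ⇒ -3/5x=2 ⇒ x=2/(-3/5)=-3.3333
Confirm numerically:
  x=-3.242: |R|=0.96676 <1
  x=-3.208: |R|=0.95419 <1
  x=-1.430: |R|=0.11198 <1
  x=-3.786: |R|=1.15456 >1
  x=-3.730: |R|=1.13631 >1
  x=-3.583: |R|=1.08727 >1
Stable set (-3.3333, 0).

(-3.3333, 0).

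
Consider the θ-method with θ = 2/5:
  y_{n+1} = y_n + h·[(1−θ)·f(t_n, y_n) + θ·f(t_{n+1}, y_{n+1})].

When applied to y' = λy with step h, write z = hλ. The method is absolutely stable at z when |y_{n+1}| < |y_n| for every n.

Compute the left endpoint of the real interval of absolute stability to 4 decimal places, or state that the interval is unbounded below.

left endpoint -10.0000.

Set f=λy, z=hλ:
  y_{n+1} = y_n + z·[3/5·y_n + 2/5·y_{n+1}] ⇒ (1 − 2/5z)y_{n+1} = (1 + 3/5z)y_n
  Hence R(z) = (1 + 3/5z)/(1 − 2/5z).

Boundary: |R(x)|=1, x<0.
x=-0.74: |R|=0.4290
R=−1: 1+3/5x = −1+2/5x ⇒ -1/5x=2 ⇒ x=2/(-1/5)=-10.0000
Confirm numerically:
  x=-8.728: |R|=0.94336 <1
  x=-8.711: |R|=0.94251 <1
  x=-8.504: |R|=0.93202 <1
  x=-7.409: |R|=0.86926 <1
  x=-10.512: |R|=1.01967 >1
  x=-10.250: |R|=1.00980 >1
  x=-10.026: |R|=1.00104 >1
Interval (-10.0000, 0).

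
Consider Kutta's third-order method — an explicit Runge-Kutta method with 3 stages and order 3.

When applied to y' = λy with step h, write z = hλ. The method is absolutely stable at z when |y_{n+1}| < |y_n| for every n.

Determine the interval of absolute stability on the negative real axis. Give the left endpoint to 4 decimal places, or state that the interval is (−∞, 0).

z∈(-2.5127,0).

With y'=λy (z=hλ):
  order 3, 3-stage ⇒ R(z)=1+z+z^2/2+z^3/6
  (e.g. R(-0.53)=0.58564, |R|=0.58564)

Find x<0 with |R(x)|<1.
x=-0.53: |R|=0.5856
|R(-2.45)|=0.8998 |R(-2)|=0.3333 |R(-0.82)|=0.4243
Bisect:
  x_lo=-3.0190 |R|=2.0479  x_hi=-0.2195 |R|=0.8028
  mid=-1.61925 |R|=0.01587 →hi
  mid=-2.31913 |R|=0.70880 →hi
  mid=-2.66906 |R|=1.27613 →lo
  mid=-2.49409 |R|=0.96960 →hi
  mid=-2.58158 |R|=1.11681 →lo
  mid=-2.53784 |R|=1.04173 →lo
  mid=-2.51596 |R|=1.00530 →lo
  mid=-2.50503 |R|=0.98736 →hi
  mid=-2.51050 |R|=0.99631 →hi
  ...
  [-2.51289,-2.51272] ⇒ x*=-2.5127
Stable set (-2.5127, 0).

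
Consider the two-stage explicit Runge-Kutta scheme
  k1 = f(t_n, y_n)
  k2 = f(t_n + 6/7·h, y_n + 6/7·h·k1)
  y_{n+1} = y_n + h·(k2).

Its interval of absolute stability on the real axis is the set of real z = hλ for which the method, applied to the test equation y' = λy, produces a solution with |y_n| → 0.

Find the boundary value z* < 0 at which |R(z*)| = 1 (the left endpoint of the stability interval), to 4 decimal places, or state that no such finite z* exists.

Test eqn y'=λy, z=hλ:
  k1=λy_n ⇒ h·k1=z·y_n;  k2=λ(1+6/7z)y_n ⇒ h·k2=z(1+6/7z)y_n
  y_{n+1}/y_n = 1 + z(1+6/7z) = 1 + z + 6/7z²
  R(z) = 1 + z + 6/7z².

Find x<0 with |R(x)|<1.
x=-1.65: |R|=1.6836
R=1: x+6/7x²=0 ⇒ x=−7/6=-1.1667; min R=1−1/(4·6/7)=0.7083>−1
Confirm numerically:
  x=-0.898: |R|=0.79320 <1
  x=-0.783: |R|=0.74250 <1
  x=-0.683: |R|=0.71685 <1
  x=-1.736: |R|=1.84717 >1
  x=-1.653: |R|=1.68906 >1
  x=-1.432: |R|=1.32568 >1
So |R|<1 on (-1.1667, 0).

left endpoint -1.1667.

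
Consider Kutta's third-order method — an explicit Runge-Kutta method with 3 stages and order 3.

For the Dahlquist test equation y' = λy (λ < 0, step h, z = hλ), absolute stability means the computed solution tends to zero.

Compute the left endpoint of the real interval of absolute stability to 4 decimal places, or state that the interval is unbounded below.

Test eqn y'=λy, z=hλ:
  order 3, 3-stage ⇒ R(z)=1+z+z^2/2+z^3/6
  (e.g. R(-1.71)=-0.08132, |R|=0.08132)

Find x<0 with |R(x)|<1.
x=-1.71: |R|=0.0813
|R(-2.34)|=0.7377 |R(-2.11)|=0.4496 |R(-1.03)|=0.3183
Bisect:
  x_lo=-3.2235 |R|=2.6105  x_hi=-0.2880 |R|=0.7495
  mid=-1.75576 |R|=0.11649 →hi
  mid=-2.48962 |R|=0.96238 →hi
  mid=-2.85655 |R|=1.66146 →lo
  mid=-2.67308 |R|=1.28376 →lo
  mid=-2.58135 |R|=1.11642 →lo
  mid=-2.53548 |R|=1.03778 →lo
  mid=-2.51255 |R|=0.99968 →hi
  ...
  [-2.51291,-2.51273] ⇒ x*=-2.5127
Interval (-2.5127, 0).

left endpoint -2.5127.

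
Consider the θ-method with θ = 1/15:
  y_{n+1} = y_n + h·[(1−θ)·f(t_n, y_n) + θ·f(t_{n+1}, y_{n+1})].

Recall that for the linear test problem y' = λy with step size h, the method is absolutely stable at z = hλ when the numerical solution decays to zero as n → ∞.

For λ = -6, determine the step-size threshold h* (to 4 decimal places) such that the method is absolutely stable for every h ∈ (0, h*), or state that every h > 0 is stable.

Test eqn y'=λy, z=hλ:
  y_{n+1} = y_n + z·[14/15·y_n + 1/15·y_{n+1}] ⇒ (1 − 1/15z)y_{n+1} = (1 + 14/15z)y_n
  so R(z) = (1 + 14/15z)/(1 − 1/15z).

Solve |R(x)|<1 on ℝ⁻.
x=-1.55: |R|=0.4048
R=−1: 1+14/15x = −1+1/15x ⇒ -13/15x=2 ⇒ x=2/(-13/15)=-2.3077
Confirm numerically:
  x=-1.970: |R|=0.74131 <1
  x=-1.895: |R|=0.68245 <1
  x=-1.634: |R|=0.47349 <1
  x=-1.397: |R|=0.27798 <1
  x=-2.618: |R|=1.22897 >1
  x=-2.400: |R|=1.06897 >1
So |R|<1 on (-2.3077, 0).

(-2.3077,0); λ=-6 ⇒ h* = (30/13)/6 = 0.3846.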